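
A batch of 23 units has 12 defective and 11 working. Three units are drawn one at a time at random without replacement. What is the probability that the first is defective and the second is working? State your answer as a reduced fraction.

Multiply the conditional probabilities at each draw: 12/23 · 11/22 = 132/506 = 6/23.

6/23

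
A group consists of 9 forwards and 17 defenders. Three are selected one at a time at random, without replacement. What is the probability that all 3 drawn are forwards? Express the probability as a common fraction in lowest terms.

21/650

Multiply the conditional probabilities at each draw: 9/26 · 8/25 · 7/24 = 504/15600 = 21/650.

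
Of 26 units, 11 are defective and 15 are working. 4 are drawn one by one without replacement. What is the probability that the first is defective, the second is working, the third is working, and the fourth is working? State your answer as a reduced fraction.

Multiply the conditional probabilities at each draw: 11/26 · 15/25 · 14/24 · 13/23 = 30030/358800 = 77/920.

77/920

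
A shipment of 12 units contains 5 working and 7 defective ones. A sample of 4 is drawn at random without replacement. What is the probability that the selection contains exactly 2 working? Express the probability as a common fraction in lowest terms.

14/33

The sample space is all 4-subsets of the 12: C(12,4) = 495.
Selections with exactly 2 working: choose 2 of the 5 working and 2 of the 7 defective, C(5,2)·C(7,2) = 10·21 = 210.
Probability = 210/495 = 14/33.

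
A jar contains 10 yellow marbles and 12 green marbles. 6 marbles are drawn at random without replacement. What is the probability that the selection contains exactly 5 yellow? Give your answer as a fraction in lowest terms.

There are C(22,6) = 74613 ways to choose 6 from 22.
Selections with exactly 5 yellow: choose 5 of the 10 yellow and 1 of the 12 green, C(10,5)·C(12,1) = 252·12 = 3024.
Probability = 3024/74613 = 144/3553.

144/3553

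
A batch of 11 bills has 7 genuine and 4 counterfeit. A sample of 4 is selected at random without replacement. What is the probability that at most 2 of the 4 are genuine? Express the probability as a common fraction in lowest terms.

31/66

There are C(11,4) = 330 ways to choose the 4.
Count the complement (more than 2 genuine): C(7,3)·C(4,1) + C(7,4)·C(4,0) = 140 + 35 = 175.
Probability = 1 − 175/330 = 155/330 = 31/66.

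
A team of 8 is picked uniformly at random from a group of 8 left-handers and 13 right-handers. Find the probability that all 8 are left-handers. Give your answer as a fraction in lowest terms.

1/203490

There are C(21,8) = 203490 possible selections.
Selections with all left-handers: C(8,8) = 1.
Probability = 1/203490.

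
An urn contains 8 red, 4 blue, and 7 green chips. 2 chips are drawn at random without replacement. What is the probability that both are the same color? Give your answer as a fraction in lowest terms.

There are C(19,2) = 171 ways to draw 2 chips.
All same color: C(8,2) + C(4,2) + C(7,2) = 28 + 6 + 21 = 55.
Probability = 55/171.

55/171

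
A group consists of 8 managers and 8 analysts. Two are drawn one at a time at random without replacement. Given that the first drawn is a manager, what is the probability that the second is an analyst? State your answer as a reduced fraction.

After removing one manager, 15 remain: 7 managers and 8 analysts.
So the probability the next is an analyst is 8/15.

8/15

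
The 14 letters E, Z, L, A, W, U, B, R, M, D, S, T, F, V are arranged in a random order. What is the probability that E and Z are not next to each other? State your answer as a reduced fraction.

6/7

There are 14! = 87178291200 arrangements.
Arrangements with E and Z adjacent: 2·13! = 12454041600.
So not adjacent: 87178291200 − 12454041600 = 74724249600, probability 74724249600/87178291200 = 6/7.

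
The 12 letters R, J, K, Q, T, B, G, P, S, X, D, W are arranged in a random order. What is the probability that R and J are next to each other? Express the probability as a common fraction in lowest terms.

There are 12! = 479001600 arrangements.
Treat R and J as a block: 11! arrangements of the blocks × 2 orders within the block = 2·39916800 = 79833600.
Probability = 79833600/479001600 = 1/6.

1/6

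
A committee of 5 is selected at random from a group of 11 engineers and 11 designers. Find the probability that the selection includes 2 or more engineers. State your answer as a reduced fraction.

Total selections: C(22,5) = 26334.
Favorable selections (2 or more engineers): C(11,2)·C(11,3) + C(11,3)·C(11,2) + C(11,4)·C(11,1) + C(11,5)·C(11,0) = 9075 + 9075 + 3630 + 462 = 22242.
Probability = 22242/26334 = 337/399.

337/399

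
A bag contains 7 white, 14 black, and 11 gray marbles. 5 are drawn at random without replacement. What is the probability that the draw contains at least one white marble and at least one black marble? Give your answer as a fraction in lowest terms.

There are C(32,5) = 201376 possible draws.
By inclusion-exclusion on the complements, draws missing all white or all black: C(25,5) + C(18,5) − C(11,5) = 53130 + 8568 − 462 = 61236.
So draws with at least one of each: 201376 − 61236 = 140140, probability 140140/201376 = 5005/7192.

5005/7192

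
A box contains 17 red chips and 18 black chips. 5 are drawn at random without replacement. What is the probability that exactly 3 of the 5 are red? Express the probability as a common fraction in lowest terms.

The sample space is all 5-subsets of the 35: C(35,5) = 324632.
Selections with exactly 3 red: choose 3 of the 17 red and 2 of the 18 black, C(17,3)·C(18,2) = 680·153 = 104040.
Probability = 104040/324632 = 765/2387.

765/2387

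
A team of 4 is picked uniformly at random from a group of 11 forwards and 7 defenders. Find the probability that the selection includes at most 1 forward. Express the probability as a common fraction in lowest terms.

7/51

There are C(18,4) = 3060 ways to choose the 4.
Favorable selections (at most 1 forward): C(11,0)·C(7,4) + C(11,1)·C(7,3) = 35 + 385 = 420.
Probability = 420/3060 = 7/51.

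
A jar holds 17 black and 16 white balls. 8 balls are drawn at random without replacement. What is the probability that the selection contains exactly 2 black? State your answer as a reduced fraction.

1904/24273

Total number of selections: C(33,8) = 13884156.
Selections with exactly 2 black: choose 2 of the 17 black and 6 of the 16 white, C(17,2)·C(16,6) = 136·8008 = 1089088.
Probability = 1089088/13884156 = 1904/24273.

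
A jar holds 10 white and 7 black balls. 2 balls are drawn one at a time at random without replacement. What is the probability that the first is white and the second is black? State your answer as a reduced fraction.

Multiply the conditional probabilities at each draw: 10/17 · 7/16 = 70/272 = 35/136.

35/136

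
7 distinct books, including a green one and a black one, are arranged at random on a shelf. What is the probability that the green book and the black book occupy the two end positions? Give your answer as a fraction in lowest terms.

1/21

There are 7! = 5040 arrangements.
Place the green book and the black book at the ends in 2 ways, arrange the remaining 5 in 5! = 120 ways: 2·120 = 240.
Probability = 240/5040 = 1/21.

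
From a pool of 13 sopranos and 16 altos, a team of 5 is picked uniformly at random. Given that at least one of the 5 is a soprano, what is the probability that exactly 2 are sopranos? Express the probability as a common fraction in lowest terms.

160/419

Work in counts. Selections with at least one soprano: C(29,5) − C(16,5) = 118755 − 4368 = 114387.
Of those, selections where exactly 2 are sopranos: C(13,2)·C(16,3) = 78·560 = 43680.
Conditional probability = 43680/114387 = 160/419.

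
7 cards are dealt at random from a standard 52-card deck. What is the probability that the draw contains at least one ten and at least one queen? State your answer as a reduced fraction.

3105873/16723070

There are C(52,7) = 133784560 possible draws.
By inclusion-exclusion on the complements, draws missing all tens or all queens: C(48,7) + C(48,7) − C(44,7) = 73629072 + 73629072 − 38320568 = 108937576.
So draws with at least one of each: 133784560 − 108937576 = 24846984, probability 24846984/133784560 = 3105873/16723070.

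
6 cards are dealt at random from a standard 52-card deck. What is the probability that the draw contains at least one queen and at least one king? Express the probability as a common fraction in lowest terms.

There are C(52,6) = 20358520 possible draws.
By inclusion-exclusion on the complements, draws missing all queens or all kings: C(48,6) + C(48,6) − C(44,6) = 12271512 + 12271512 − 7059052 = 17483972.
So draws with at least one of each: 20358520 − 17483972 = 2874548, probability 2874548/20358520 = 718637/5089630.

718637/5089630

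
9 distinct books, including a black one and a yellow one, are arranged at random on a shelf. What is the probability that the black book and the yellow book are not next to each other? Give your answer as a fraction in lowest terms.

7/9

There are 9! = 362880 arrangements.
Arrangements with the black book and the yellow book adjacent: 2·8! = 80640.
So not adjacent: 362880 − 80640 = 282240, probability 282240/362880 = 7/9.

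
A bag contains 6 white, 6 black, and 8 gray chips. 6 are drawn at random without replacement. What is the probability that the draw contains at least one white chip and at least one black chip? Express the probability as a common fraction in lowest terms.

16391/19380

There are C(20,6) = 38760 possible draws.
By inclusion-exclusion on the complements, draws missing all white or all black: C(14,6) + C(14,6) − C(8,6) = 3003 + 3003 − 28 = 5978.
So draws with at least one of each: 38760 − 5978 = 32782, probability 32782/38760 = 16391/19380.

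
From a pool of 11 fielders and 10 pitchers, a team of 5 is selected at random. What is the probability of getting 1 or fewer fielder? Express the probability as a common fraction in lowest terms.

There are C(21,5) = 20349 ways to choose the 5.
Favorable selections (1 or fewer fielder): C(11,0)·C(10,5) + C(11,1)·C(10,4) = 252 + 2310 = 2562.
Probability = 2562/20349 = 122/969.

122/969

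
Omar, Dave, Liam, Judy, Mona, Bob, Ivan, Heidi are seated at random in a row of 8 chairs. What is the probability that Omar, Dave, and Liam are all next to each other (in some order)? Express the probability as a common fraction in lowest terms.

3/28

There are 8! = 40320 arrangements.
Treat the three as one block: 6! placements × 3! orders within the block = 720·6 = 4320.
Probability = 4320/40320 = 3/28.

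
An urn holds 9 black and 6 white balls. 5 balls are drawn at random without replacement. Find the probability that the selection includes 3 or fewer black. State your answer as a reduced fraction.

Total selections: C(15,5) = 3003.
Favorable selections (3 or fewer black): C(9,0)·C(6,5) + C(9,1)·C(6,4) + C(9,2)·C(6,3) + C(9,3)·C(6,2) = 6 + 135 + 720 + 1260 = 2121.
Probability = 2121/3003 = 101/143.

101/143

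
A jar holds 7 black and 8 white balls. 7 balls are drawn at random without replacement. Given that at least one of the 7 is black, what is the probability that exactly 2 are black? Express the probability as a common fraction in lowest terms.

1176/6427

Work in counts. Selections with at least one black: C(15,7) − C(8,7) = 6435 − 8 = 6427.
Of those, selections where exactly 2 are black: C(7,2)·C(8,5) = 21·56 = 1176.
Conditional probability = 1176/6427.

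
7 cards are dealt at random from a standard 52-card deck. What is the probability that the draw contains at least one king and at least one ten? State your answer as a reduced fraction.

3105873/16723070

There are C(52,7) = 133784560 possible draws.
By inclusion-exclusion on the complements, draws missing all kings or all tens: C(48,7) + C(48,7) − C(44,7) = 73629072 + 73629072 − 38320568 = 108937576.
So draws with at least one of each: 133784560 − 108937576 = 24846984, probability 24846984/133784560 = 3105873/16723070.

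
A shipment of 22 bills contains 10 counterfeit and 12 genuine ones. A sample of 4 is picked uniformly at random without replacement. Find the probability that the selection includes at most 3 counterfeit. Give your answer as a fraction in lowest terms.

203/209

Total selections: C(22,4) = 7315.
Favorable selections (at most 3 counterfeit): C(10,0)·C(12,4) + C(10,1)·C(12,3) + C(10,2)·C(12,2) + C(10,3)·C(12,1) = 495 + 2200 + 2970 + 1440 = 7105.
Probability = 7105/7315 = 203/209.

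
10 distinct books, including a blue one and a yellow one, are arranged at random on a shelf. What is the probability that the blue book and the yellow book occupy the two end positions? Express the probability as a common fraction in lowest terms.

There are 10! = 3628800 arrangements.
Place the blue book and the yellow book at the ends in 2 ways, arrange the remaining 8 in 8! = 40320 ways: 2·40320 = 80640.
Probability = 80640/3628800 = 1/45.

1/45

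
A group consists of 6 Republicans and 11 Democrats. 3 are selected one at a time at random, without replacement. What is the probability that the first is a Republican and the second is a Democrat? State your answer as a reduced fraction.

33/136

Multiply the conditional probabilities at each draw: 6/17 · 11/16 = 66/272 = 33/136.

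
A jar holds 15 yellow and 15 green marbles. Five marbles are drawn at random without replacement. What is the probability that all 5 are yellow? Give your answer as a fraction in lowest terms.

There are C(30,5) = 142506 possible selections.
Selections with all yellow: C(15,5) = 3003.
Probability = 3003/142506 = 11/522.

11/522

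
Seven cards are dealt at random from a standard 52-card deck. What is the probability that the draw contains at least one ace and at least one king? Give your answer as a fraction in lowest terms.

3105873/16723070

There are C(52,7) = 133784560 possible draws.
By inclusion-exclusion on the complements, draws missing all aces or all kings: C(48,7) + C(48,7) − C(44,7) = 73629072 + 73629072 − 38320568 = 108937576.
So draws with at least one of each: 133784560 − 108937576 = 24846984, probability 24846984/133784560 = 3105873/16723070.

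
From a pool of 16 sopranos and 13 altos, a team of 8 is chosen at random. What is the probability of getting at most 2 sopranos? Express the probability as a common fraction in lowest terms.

There are C(29,8) = 4292145 ways to choose the 8.
Favorable selections (at most 2 sopranos): C(16,0)·C(13,8) + C(16,1)·C(13,7) + C(16,2)·C(13,6) = 1287 + 27456 + 205920 = 234663.
Probability = 234663/4292145 = 547/10005.

547/10005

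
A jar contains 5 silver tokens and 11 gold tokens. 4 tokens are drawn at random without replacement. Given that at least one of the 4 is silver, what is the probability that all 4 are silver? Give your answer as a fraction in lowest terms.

Work in counts. Selections with at least one silver: C(16,4) − C(11,4) = 1820 − 330 = 1490.
Of those, selections where all 4 are silver: C(5,4) = 5.
Conditional probability = 5/1490 = 1/298.

1/298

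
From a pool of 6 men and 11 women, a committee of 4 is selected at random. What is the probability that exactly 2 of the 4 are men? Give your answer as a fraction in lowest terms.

The sample space is all 4-subsets of the 17: C(17,4) = 2380.
Selections with exactly 2 men: choose 2 of the 6 men and 2 of the 11 women, C(6,2)·C(11,2) = 15·55 = 825.
Probability = 825/2380 = 165/476.

165/476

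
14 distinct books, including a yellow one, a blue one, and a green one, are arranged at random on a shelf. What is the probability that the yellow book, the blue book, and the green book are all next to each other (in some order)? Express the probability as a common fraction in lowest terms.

There are 14! = 87178291200 arrangements.
Treat the three as one block: 12! placements × 3! orders within the block = 479001600·6 = 2874009600.
Probability = 2874009600/87178291200 = 3/91.

3/91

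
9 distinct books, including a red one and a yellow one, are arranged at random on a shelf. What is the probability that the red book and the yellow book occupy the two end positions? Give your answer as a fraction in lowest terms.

There are 9! = 362880 arrangements.
Place the red book and the yellow book at the ends in 2 ways, arrange the remaining 7 in 7! = 5040 ways: 2·5040 = 10080.
Probability = 10080/362880 = 1/36.

1/36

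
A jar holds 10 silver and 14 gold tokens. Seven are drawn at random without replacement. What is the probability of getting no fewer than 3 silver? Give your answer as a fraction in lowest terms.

281/437

There are C(24,7) = 346104 ways to choose the 7.
Favorable selections (no fewer than 3 silver): C(10,3)·C(14,4) + C(10,4)·C(14,3) + C(10,5)·C(14,2) + C(10,6)·C(14,1) + C(10,7)·C(14,0) = 120120 + 76440 + 22932 + 2940 + 120 = 222552.
Probability = 222552/346104 = 281/437.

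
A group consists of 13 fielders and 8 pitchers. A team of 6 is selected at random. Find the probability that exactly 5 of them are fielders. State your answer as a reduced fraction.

The sample space is all 6-subsets of the 21: C(21,6) = 54264.
Selections with exactly 5 fielders: choose 5 of the 13 fielders and 1 of the 8 pitchers, C(13,5)·C(8,1) = 1287·8 = 10296.
Probability = 10296/54264 = 429/2261.

429/2261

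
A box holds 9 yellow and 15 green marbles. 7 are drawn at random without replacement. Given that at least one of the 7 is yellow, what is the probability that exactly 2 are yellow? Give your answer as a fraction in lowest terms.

1092/3431

Work in counts. Selections with at least one yellow: C(24,7) − C(15,7) = 346104 − 6435 = 339669.
Of those, selections where exactly 2 are yellow: C(9,2)·C(15,5) = 36·3003 = 108108.
Conditional probability = 108108/339669 = 1092/3431.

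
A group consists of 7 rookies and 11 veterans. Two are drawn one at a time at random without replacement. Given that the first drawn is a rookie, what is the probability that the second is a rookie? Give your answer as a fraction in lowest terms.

After removing one rookie, 17 remain: 6 rookies and 11 veterans.
So the probability the next is a rookie is 6/17.

6/17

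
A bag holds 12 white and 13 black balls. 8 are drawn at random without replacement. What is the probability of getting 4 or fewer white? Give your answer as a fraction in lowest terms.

There are C(25,8) = 1081575 ways to choose the 8.
Count the complement (more than 4 white): C(12,5)·C(13,3) + C(12,6)·C(13,2) + C(12,7)·C(13,1) + C(12,8)·C(13,0) = 226512 + 72072 + 10296 + 495 = 309375.
Probability = 1 − 309375/1081575 = 772200/1081575 = 312/437.

312/437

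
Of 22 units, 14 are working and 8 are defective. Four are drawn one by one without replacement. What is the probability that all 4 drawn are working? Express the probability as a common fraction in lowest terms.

13/95

Multiply the conditional probabilities at each draw: 14/22 · 13/21 · 12/20 · 11/19 = 24024/175560 = 13/95.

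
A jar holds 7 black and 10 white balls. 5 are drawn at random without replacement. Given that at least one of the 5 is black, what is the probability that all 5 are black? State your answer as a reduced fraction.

3/848

Work in counts. Selections with at least one black: C(17,5) − C(10,5) = 6188 − 252 = 5936.
Of those, selections where all 5 are black: C(7,5) = 21.
Conditional probability = 21/5936 = 3/848.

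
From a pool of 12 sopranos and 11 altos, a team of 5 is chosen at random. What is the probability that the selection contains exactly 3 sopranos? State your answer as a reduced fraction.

1100/3059

Total number of selections: C(23,5) = 33649.
Selections with exactly 3 sopranos: choose 3 of the 12 sopranos and 2 of the 11 altos, C(12,3)·C(11,2) = 220·55 = 12100.
Probability = 12100/33649 = 1100/3059.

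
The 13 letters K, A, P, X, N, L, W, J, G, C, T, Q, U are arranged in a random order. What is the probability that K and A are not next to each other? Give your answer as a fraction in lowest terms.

There are 13! = 6227020800 arrangements.
Arrangements with K and A adjacent: 2·12! = 958003200.
So not adjacent: 6227020800 − 958003200 = 5269017600, probability 5269017600/6227020800 = 11/13.

11/13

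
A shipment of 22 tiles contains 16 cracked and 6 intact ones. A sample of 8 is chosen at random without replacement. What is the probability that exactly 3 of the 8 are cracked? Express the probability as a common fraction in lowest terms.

The sample space is all 8-subsets of the 22: C(22,8) = 319770.
Selections with exactly 3 cracked: choose 3 of the 16 cracked and 5 of the 6 intact, C(16,3)·C(6,5) = 560·6 = 3360.
Probability = 3360/319770 = 112/10659.

112/10659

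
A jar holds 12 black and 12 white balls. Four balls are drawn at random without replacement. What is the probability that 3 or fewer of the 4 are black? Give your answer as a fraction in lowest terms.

Total selections: C(24,4) = 10626.
Favorable selections (3 or fewer black): C(12,0)·C(12,4) + C(12,1)·C(12,3) + C(12,2)·C(12,2) + C(12,3)·C(12,1) = 495 + 2640 + 4356 + 2640 = 10131.
Probability = 10131/10626 = 307/322.

307/322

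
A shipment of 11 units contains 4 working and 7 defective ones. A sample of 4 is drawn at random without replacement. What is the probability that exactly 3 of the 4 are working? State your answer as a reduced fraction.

The sample space is all 4-subsets of the 11: C(11,4) = 330.
Selections with exactly 3 working: choose 3 of the 4 working and 1 of the 7 defective, C(4,3)·C(7,1) = 4·7 = 28.
Probability = 28/330 = 14/165.

14/165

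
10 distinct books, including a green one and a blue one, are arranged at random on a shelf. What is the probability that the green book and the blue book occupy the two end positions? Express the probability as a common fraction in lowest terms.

There are 10! = 3628800 arrangements.
Place the green book and the blue book at the ends in 2 ways, arrange the remaining 8 in 8! = 40320 ways: 2·40320 = 80640.
Probability = 80640/3628800 = 1/45.

1/45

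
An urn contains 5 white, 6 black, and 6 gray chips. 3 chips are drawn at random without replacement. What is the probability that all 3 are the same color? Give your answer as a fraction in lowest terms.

5/68

There are C(17,3) = 680 ways to draw 3 chips.
All same color: C(5,3) + C(6,3) + C(6,3) = 10 + 20 + 20 = 50.
Probability = 50/680 = 5/68.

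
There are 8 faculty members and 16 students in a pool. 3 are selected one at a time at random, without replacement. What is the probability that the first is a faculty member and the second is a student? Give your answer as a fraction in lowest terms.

16/69

Multiply the conditional probabilities at each draw: 8/24 · 16/23 = 128/552 = 16/69.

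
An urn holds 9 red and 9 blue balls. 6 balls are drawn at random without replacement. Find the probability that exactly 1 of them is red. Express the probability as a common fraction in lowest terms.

27/442

There are C(18,6) = 18564 ways to choose 6 from 18.
Selections with exactly 1 red: choose 1 of the 9 red and 5 of the 9 blue, C(9,1)·C(9,5) = 9·126 = 1134.
Probability = 1134/18564 = 27/442.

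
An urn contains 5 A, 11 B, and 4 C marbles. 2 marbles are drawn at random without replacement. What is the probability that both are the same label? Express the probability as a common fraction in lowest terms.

There are C(20,2) = 190 ways to draw 2 marbles.
All same label: C(5,2) + C(11,2) + C(4,2) = 10 + 55 + 6 = 71.
Probability = 71/190.

71/190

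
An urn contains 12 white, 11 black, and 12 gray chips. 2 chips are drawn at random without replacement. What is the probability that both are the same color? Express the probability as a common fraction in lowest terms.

There are C(35,2) = 595 ways to draw 2 chips.
All same color: C(12,2) + C(11,2) + C(12,2) = 66 + 55 + 66 = 187.
Probability = 187/595 = 11/35.

11/35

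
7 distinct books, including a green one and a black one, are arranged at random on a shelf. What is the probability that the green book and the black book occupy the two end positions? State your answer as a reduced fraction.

There are 7! = 5040 arrangements.
Place the green book and the black book at the ends in 2 ways, arrange the remaining 5 in 5! = 120 ways: 2·120 = 240.
Probability = 240/5040 = 1/21.

1/21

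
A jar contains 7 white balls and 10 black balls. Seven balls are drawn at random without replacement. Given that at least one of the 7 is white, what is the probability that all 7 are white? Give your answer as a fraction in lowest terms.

1/19328

Work in counts. Selections with at least one white: C(17,7) − C(10,7) = 19448 − 120 = 19328.
Of those, selections where all 7 are white: C(7,7) = 1.
Conditional probability = 1/19328.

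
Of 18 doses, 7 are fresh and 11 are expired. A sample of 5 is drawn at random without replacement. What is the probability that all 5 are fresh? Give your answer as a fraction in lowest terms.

There are C(18,5) = 8568 possible selections.
Selections with all fresh: C(7,5) = 21.
Probability = 21/8568 = 1/408.

1/408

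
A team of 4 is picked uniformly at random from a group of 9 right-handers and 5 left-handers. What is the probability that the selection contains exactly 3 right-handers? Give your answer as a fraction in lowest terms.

Total number of selections: C(14,4) = 1001.
Selections with exactly 3 right-handers: choose 3 of the 9 right-handers and 1 of the 5 left-handers, C(9,3)·C(5,1) = 84·5 = 420.
Probability = 420/1001 = 60/143.

60/143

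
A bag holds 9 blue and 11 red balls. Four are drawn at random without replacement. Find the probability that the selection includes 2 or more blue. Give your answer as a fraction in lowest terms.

202/323

There are C(20,4) = 4845 ways to choose the 4.
Count the complement (fewer than 2 blue): C(9,0)·C(11,4) + C(9,1)·C(11,3) = 330 + 1485 = 1815.
Probability = 1 − 1815/4845 = 3030/4845 = 202/323.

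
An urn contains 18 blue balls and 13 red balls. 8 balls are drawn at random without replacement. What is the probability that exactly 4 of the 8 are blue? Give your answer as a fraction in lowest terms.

748/2697

There are C(31,8) = 7888725 ways to choose 8 from 31.
Selections with exactly 4 blue: choose 4 of the 18 blue and 4 of the 13 red, C(18,4)·C(13,4) = 3060·715 = 2187900.
Probability = 2187900/7888725 = 748/2697.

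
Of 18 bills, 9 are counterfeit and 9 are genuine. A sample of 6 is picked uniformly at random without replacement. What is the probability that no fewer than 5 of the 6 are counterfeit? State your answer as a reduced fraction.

There are C(18,6) = 18564 ways to choose the 6.
Favorable selections (no fewer than 5 counterfeit): C(9,5)·C(9,1) + C(9,6)·C(9,0) = 1134 + 84 = 1218.
Probability = 1218/18564 = 29/442.

29/442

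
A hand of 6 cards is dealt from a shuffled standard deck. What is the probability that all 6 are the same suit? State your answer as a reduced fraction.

There are C(52,6) = 20358520 possible 6-card hands.
Hands of one suit: 4 suits × C(13,6) = 4·1716 = 6864.
Probability = 6864/20358520 = 66/195755.

66/195755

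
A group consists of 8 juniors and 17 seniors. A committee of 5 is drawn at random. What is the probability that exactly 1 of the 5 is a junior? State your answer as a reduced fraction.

There are C(25,5) = 53130 ways to choose 5 from 25.
Selections with exactly 1 junior: choose 1 of the 8 juniors and 4 of the 17 seniors, C(8,1)·C(17,4) = 8·2380 = 19040.
Probability = 19040/53130 = 272/759.

272/759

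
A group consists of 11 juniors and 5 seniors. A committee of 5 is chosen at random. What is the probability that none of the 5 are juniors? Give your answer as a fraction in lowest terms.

1/4368

There are C(16,5) = 4368 possible selections.
Selections with no juniors (all seniors): C(5,5) = 1.
Probability = 1/4368.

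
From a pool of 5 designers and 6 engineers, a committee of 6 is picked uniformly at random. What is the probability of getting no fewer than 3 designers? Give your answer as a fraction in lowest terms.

There are C(11,6) = 462 ways to choose the 6.
Favorable selections (no fewer than 3 designers): C(5,3)·C(6,3) + C(5,4)·C(6,2) + C(5,5)·C(6,1) = 200 + 75 + 6 = 281.
Probability = 281/462.

281/462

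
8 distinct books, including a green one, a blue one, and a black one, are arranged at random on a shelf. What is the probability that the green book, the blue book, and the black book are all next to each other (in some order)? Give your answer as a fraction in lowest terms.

There are 8! = 40320 arrangements.
Treat the three as one block: 6! placements × 3! orders within the block = 720·6 = 4320.
Probability = 4320/40320 = 3/28.

3/28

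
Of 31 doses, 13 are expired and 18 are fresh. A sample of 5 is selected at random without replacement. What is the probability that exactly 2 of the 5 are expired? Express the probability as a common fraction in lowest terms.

7072/18879

The sample space is all 5-subsets of the 31: C(31,5) = 169911.
Selections with exactly 2 expired: choose 2 of the 13 expired and 3 of the 18 fresh, C(13,2)·C(18,3) = 78·816 = 63648.
Probability = 63648/169911 = 7072/18879.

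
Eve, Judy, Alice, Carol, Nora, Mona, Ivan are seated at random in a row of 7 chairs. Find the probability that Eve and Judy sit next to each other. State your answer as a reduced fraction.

2/7

There are 7! = 5040 arrangements.
Treat Eve and Judy as a block: 6! arrangements of the blocks × 2 orders within the block = 2·720 = 1440.
Probability = 1440/5040 = 2/7.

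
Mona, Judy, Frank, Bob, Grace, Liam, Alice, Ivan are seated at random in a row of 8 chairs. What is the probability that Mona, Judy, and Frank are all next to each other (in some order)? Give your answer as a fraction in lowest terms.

3/28

There are 8! = 40320 arrangements.
Treat the three as one block: 6! placements × 3! orders within the block = 720·6 = 4320.
Probability = 4320/40320 = 3/28.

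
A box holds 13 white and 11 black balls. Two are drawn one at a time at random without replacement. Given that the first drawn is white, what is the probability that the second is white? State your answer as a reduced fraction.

After removing one white, 23 remain: 12 white and 11 black.
So the probability the next is white is 12/23.

12/23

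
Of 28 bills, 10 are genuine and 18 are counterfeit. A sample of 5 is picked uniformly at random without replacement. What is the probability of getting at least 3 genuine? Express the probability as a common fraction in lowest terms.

311/1365

Total selections: C(28,5) = 98280.
Favorable selections (at least 3 genuine): C(10,3)·C(18,2) + C(10,4)·C(18,1) + C(10,5)·C(18,0) = 18360 + 3780 + 252 = 22392.
Probability = 22392/98280 = 311/1365.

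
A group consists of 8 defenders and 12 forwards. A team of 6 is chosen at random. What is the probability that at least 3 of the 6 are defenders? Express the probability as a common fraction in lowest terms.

147/323

There are C(20,6) = 38760 ways to choose the 6.
Count the complement (fewer than 3 defenders): C(8,0)·C(12,6) + C(8,1)·C(12,5) + C(8,2)·C(12,4) = 924 + 6336 + 13860 = 21120.
Probability = 1 − 21120/38760 = 17640/38760 = 147/323.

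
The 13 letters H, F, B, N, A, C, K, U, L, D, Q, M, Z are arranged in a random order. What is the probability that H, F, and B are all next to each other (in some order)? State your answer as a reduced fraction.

1/26

There are 13! = 6227020800 arrangements.
Treat the three as one block: 11! placements × 3! orders within the block = 39916800·6 = 239500800.
Probability = 239500800/6227020800 = 1/26.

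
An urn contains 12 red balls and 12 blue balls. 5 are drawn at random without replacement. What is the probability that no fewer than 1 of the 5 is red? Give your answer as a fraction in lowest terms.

There are C(24,5) = 42504 ways to choose the 5.
The complement is all 5 are blue: C(12,5) = 792.
Probability = 1 − 792/42504 = 41712/42504 = 158/161.

158/161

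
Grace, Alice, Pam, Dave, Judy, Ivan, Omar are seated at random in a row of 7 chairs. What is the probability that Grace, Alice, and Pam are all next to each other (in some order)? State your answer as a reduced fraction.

There are 7! = 5040 arrangements.
Treat the three as one block: 5! placements × 3! orders within the block = 120·6 = 720.
Probability = 720/5040 = 1/7.

1/7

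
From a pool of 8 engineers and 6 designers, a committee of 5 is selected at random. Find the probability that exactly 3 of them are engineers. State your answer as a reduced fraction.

The sample space is all 5-subsets of the 14: C(14,5) = 2002.
Selections with exactly 3 engineers: choose 3 of the 8 engineers and 2 of the 6 designers, C(8,3)·C(6,2) = 56·15 = 840.
Probability = 840/2002 = 60/143.

60/143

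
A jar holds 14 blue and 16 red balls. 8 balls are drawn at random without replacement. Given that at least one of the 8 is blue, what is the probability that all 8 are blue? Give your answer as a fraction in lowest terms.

77/149745

Work in counts. Selections with at least one blue: C(30,8) − C(16,8) = 5852925 − 12870 = 5840055.
Of those, selections where all 8 are blue: C(14,8) = 3003.
Conditional probability = 3003/5840055 = 77/149745.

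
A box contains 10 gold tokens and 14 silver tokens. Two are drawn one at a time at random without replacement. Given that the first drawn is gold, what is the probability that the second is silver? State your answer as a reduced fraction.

14/23

After removing one gold, 23 remain: 9 gold and 14 silver.
So the probability the next is silver is 14/23.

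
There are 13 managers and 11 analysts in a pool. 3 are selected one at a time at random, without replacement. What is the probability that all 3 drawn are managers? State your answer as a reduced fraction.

Multiply the conditional probabilities at each draw: 13/24 · 12/23 · 11/22 = 1716/12144 = 13/92.

13/92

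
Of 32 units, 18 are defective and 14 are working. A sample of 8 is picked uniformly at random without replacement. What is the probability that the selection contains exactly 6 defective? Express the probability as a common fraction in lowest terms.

10829/67425

The sample space is all 8-subsets of the 32: C(32,8) = 10518300.
Selections with exactly 6 defective: choose 6 of the 18 defective and 2 of the 14 working, C(18,6)·C(14,2) = 18564·91 = 1689324.
Probability = 1689324/10518300 = 10829/67425.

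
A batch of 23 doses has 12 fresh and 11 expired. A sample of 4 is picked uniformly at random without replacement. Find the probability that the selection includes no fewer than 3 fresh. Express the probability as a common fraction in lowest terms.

There are C(23,4) = 8855 ways to choose the 4.
Favorable selections (no fewer than 3 fresh): C(12,3)·C(11,1) + C(12,4)·C(11,0) = 2420 + 495 = 2915.
Probability = 2915/8855 = 53/161.

53/161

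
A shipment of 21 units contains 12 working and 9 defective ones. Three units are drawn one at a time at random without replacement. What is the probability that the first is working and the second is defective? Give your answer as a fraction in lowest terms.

Multiply the conditional probabilities at each draw: 12/21 · 9/20 = 108/420 = 9/35.

9/35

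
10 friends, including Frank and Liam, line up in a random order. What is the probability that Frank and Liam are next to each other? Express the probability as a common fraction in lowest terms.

1/5

There are 10! = 3628800 arrangements.
Treat Frank and Liam as a block: 9! arrangements of the blocks × 2 orders within the block = 2·362880 = 725760.
Probability = 725760/3628800 = 1/5.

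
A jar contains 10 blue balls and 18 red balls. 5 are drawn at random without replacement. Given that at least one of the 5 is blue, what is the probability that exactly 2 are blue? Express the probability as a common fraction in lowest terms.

255/623

Work in counts. Selections with at least one blue: C(28,5) − C(18,5) = 98280 − 8568 = 89712.
Of those, selections where exactly 2 are blue: C(10,2)·C(18,3) = 45·816 = 36720.
Conditional probability = 36720/89712 = 255/623.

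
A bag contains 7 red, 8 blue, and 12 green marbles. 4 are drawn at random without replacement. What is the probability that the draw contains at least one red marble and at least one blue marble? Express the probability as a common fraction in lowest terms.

518/975

There are C(27,4) = 17550 possible draws.
By inclusion-exclusion on the complements, draws missing all red or all blue: C(20,4) + C(19,4) − C(12,4) = 4845 + 3876 − 495 = 8226.
So draws with at least one of each: 17550 − 8226 = 9324, probability 9324/17550 = 518/975.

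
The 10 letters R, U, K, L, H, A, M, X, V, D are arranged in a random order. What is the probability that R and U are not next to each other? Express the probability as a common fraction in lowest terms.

There are 10! = 3628800 arrangements.
Arrangements with R and U adjacent: 2·9! = 725760.
So not adjacent: 3628800 − 725760 = 2903040, probability 2903040/3628800 = 4/5.

4/5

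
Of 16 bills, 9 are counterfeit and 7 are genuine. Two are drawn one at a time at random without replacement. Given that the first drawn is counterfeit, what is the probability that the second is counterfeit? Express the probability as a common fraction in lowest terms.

After removing one counterfeit, 15 remain: 8 counterfeit and 7 genuine.
So the probability the next is counterfeit is 8/15.

8/15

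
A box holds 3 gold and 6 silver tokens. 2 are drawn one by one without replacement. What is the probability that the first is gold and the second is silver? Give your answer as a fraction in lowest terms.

Multiply the conditional probabilities at each draw: 3/9 · 6/8 = 18/72 = 1/4.

1/4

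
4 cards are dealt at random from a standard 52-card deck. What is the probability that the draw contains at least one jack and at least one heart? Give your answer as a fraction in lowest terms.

There are C(52,4) = 270725 possible draws.
By inclusion-exclusion on the complements, draws missing all jacks or all hearts: C(48,4) + C(39,4) − C(36,4) = 194580 + 82251 − 58905 = 217926.
So draws with at least one of each: 270725 − 217926 = 52799, probability 52799/270725.

52799/270725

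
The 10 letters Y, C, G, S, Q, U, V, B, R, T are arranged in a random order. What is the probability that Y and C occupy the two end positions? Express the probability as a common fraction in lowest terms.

1/45

There are 10! = 3628800 arrangements.
Place Y and C at the ends in 2 ways, arrange the remaining 8 in 8! = 40320 ways: 2·40320 = 80640.
Probability = 80640/3628800 = 1/45.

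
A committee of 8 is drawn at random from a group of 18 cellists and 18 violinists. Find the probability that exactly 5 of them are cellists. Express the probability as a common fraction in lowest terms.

Total number of selections: C(36,8) = 30260340.
Selections with exactly 5 cellists: choose 5 of the 18 cellists and 3 of the 18 violinists, C(18,5)·C(18,3) = 8568·816 = 6991488.
Probability = 6991488/30260340 = 11424/49445.

11424/49445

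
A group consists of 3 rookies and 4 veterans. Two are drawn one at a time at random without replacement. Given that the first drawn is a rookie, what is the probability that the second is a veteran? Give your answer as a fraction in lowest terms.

2/3

After removing one rookie, 6 remain: 2 rookies and 4 veterans.
So the probability the next is a veteran is 4/6 = 2/3.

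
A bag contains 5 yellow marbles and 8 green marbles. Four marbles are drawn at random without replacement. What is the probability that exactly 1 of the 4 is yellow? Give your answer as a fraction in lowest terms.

56/143

There are C(13,4) = 715 ways to choose 4 from 13.
Selections with exactly 1 yellow: choose 1 of the 5 yellow and 3 of the 8 green, C(5,1)·C(8,3) = 5·56 = 280.
Probability = 280/715 = 56/143.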